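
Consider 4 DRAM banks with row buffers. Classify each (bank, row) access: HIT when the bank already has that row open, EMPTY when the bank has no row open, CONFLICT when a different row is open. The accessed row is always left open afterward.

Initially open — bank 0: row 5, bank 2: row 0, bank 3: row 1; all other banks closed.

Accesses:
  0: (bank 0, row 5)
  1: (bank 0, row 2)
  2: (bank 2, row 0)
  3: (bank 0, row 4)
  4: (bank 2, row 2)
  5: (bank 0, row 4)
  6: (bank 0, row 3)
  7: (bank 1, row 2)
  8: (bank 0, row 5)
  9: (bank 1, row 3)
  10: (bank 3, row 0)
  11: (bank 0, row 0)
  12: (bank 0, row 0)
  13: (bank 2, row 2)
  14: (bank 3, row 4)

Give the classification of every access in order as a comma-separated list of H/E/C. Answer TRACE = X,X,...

step 0: bank0 5->5 [HIT]
step 1: bank0 5->2 [CONFLICT]
step 2: bank2 0->0 [HIT]
step 3: bank0 2->4 [CONFLICT]
step 4: bank2 0->2 [CONFLICT]
step 5: bank0 4->4 [HIT]
step 6: bank0 4->3 [CONFLICT]
step 7: bank1 None->2 [EMPTY]
step 8: bank0 3->5 [CONFLICT]
step 9: bank1 2->3 [CONFLICT]
step 10: bank3 1->0 [CONFLICT]
step 11: bank0 5->0 [CONFLICT]
step 12: bank0 0->0 [HIT]
step 13: bank2 2->2 [HIT]
step 14: bank3 0->4 [CONFLICT]

TRACE = H,C,H,C,C,H,C,E,C,C,C,C,H,H,C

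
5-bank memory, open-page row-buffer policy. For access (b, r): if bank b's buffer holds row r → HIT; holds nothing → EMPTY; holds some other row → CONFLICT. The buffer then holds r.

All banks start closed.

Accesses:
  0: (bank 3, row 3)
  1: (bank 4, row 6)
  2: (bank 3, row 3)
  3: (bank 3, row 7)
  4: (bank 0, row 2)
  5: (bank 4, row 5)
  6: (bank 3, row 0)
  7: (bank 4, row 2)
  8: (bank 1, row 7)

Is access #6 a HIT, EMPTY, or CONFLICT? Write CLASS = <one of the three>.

0: bank 3 row 3 — prev None → EMPTY
1: bank 4 row 6 — prev None → EMPTY
2: bank 3 row 3 — prev 3 → HIT
3: bank 3 row 7 — prev 3 → CONFLICT
4: bank 0 row 2 — prev None → EMPTY
5: bank 4 row 5 — prev 6 → CONFLICT
6: bank 3 row 0 — prev 7 → CONFLICT
7: bank 4 row 2 — prev 5 → CONFLICT
8: bank 1 row 7 — prev None → EMPTY

CLASS = CONFLICT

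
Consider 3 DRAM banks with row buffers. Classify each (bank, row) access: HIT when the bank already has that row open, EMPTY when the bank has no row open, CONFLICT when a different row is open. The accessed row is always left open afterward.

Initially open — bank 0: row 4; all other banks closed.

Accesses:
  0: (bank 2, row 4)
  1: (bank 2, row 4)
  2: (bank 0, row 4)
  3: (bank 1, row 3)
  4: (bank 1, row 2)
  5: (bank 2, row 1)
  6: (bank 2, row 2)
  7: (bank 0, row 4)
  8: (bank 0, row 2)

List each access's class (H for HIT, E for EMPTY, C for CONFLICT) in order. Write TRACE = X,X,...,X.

TRACE = E,H,H,E,C,C,C,H,C

  [0] b2 r4: no row ⇒ E
  [1] b2 r4: had r4 ⇒ H
  [2] b0 r4: had r4 ⇒ H
  [3] b1 r3: no row ⇒ E
  [4] b1 r2: had r3 ⇒ C
  [5] b2 r1: had r4 ⇒ C
  [6] b2 r2: had r1 ⇒ C
  [7] b0 r4: had r4 ⇒ H
  [8] b0 r2: had r4 ⇒ C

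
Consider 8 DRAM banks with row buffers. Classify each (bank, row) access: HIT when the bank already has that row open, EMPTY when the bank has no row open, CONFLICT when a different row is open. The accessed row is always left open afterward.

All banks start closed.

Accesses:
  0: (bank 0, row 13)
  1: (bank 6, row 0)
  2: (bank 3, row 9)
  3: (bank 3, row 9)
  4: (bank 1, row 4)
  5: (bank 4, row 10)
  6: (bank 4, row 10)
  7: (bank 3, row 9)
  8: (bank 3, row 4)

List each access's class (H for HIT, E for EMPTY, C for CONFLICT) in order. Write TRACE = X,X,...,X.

TRACE = E,E,E,H,E,E,H,H,C

  [0] b0 r13: no row ⇒ E
  [1] b6 r0: no row ⇒ E
  [2] b3 r9: no row ⇒ E
  [3] b3 r9: had r9 ⇒ H
  [4] b1 r4: no row ⇒ E
  [5] b4 r10: no row ⇒ E
  [6] b4 r10: had r10 ⇒ H
  [7] b3 r9: had r9 ⇒ H
  [8] b3 r4: had r9 ⇒ C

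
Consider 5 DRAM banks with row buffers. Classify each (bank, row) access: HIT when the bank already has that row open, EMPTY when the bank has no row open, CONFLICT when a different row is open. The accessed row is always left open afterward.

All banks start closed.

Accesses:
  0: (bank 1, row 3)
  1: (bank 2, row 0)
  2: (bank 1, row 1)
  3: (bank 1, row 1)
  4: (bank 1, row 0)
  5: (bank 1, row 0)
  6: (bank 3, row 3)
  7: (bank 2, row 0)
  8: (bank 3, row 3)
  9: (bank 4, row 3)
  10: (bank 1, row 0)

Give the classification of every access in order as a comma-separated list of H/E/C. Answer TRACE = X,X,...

#0 (1,3) E
#1 (2,0) E
#2 (1,1) C  (was 3)
#3 (1,1) H  (was 1)
#4 (1,0) C  (was 1)
#5 (1,0) H  (was 0)
#6 (3,3) E
#7 (2,0) H  (was 0)
#8 (3,3) H  (was 3)
#9 (4,3) E
#10 (1,0) H  (was 0)

TRACE = E,E,C,H,C,H,E,H,H,E,H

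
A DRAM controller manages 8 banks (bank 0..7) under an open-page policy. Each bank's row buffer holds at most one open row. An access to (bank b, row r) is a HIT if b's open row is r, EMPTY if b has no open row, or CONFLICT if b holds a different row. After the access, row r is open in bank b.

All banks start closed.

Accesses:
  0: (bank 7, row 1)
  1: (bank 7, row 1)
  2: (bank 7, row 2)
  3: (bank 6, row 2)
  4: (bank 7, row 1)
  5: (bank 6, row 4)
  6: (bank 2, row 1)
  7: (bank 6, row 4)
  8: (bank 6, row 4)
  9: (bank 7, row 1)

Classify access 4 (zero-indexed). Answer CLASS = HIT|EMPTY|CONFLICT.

CLASS = CONFLICT

  [0] b7 r1: no row ⇒ E
  [1] b7 r1: had r1 ⇒ H
  [2] b7 r2: had r1 ⇒ C
  [3] b6 r2: no row ⇒ E
  [4] b7 r1: had r2 ⇒ C
  [5] b6 r4: had r2 ⇒ C
  [6] b2 r1: no row ⇒ E
  [7] b6 r4: had r4 ⇒ H
  [8] b6 r4: had r4 ⇒ H
  [9] b7 r1: had r1 ⇒ H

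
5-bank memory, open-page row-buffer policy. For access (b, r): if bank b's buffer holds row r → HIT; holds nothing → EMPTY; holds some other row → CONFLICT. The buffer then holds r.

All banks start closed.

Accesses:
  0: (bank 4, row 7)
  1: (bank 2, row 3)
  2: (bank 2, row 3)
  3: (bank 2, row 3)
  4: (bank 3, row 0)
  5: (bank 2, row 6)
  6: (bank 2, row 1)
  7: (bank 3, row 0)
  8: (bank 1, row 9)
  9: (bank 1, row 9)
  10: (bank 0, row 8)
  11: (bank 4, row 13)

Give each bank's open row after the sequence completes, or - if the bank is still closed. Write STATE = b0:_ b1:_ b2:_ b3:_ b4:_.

STATE = b0:8 b1:9 b2:1 b3:0 b4:13

0: bank 4 row 7 — prev None → EMPTY
1: bank 2 row 3 — prev None → EMPTY
2: bank 2 row 3 — prev 3 → HIT
3: bank 2 row 3 — prev 3 → HIT
4: bank 3 row 0 — prev None → EMPTY
5: bank 2 row 6 — prev 3 → CONFLICT
6: bank 2 row 1 — prev 6 → CONFLICT
7: bank 3 row 0 — prev 0 → HIT
8: bank 1 row 9 — prev None → EMPTY
9: bank 1 row 9 — prev 9 → HIT
10: bank 0 row 8 — prev None → EMPTY
11: bank 4 row 13 — prev 7 → CONFLICT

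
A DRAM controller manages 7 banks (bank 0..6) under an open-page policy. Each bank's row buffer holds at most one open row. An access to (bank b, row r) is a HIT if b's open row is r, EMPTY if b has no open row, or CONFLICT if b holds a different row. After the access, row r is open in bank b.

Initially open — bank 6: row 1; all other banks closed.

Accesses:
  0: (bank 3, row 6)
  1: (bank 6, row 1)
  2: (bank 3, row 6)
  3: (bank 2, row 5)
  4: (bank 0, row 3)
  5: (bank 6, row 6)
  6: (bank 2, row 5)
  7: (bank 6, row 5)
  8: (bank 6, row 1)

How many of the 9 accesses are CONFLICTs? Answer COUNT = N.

  [0] b3 r6: no row ⇒ E
  [1] b6 r1: had r1 ⇒ H
  [2] b3 r6: had r6 ⇒ H
  [3] b2 r5: no row ⇒ E
  [4] b0 r3: no row ⇒ E
  [5] b6 r6: had r1 ⇒ C
  [6] b2 r5: had r5 ⇒ H
  [7] b6 r5: had r6 ⇒ C
  [8] b6 r1: had r5 ⇒ C

COUNT = 3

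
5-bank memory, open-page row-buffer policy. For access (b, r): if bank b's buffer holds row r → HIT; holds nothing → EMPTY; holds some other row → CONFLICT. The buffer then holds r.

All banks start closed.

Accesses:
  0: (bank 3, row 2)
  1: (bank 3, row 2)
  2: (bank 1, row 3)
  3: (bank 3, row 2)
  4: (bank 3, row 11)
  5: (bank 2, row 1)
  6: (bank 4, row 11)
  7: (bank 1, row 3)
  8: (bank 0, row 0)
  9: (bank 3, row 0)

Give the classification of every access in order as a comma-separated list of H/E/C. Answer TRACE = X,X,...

TRACE = E,H,E,H,C,E,E,H,E,C

step 0: bank3 None->2 [EMPTY]
step 1: bank3 2->2 [HIT]
step 2: bank1 None->3 [EMPTY]
step 3: bank3 2->2 [HIT]
step 4: bank3 2->11 [CONFLICT]
step 5: bank2 None->1 [EMPTY]
step 6: bank4 None->11 [EMPTY]
step 7: bank1 3->3 [HIT]
step 8: bank0 None->0 [EMPTY]
step 9: bank3 11->0 [CONFLICT]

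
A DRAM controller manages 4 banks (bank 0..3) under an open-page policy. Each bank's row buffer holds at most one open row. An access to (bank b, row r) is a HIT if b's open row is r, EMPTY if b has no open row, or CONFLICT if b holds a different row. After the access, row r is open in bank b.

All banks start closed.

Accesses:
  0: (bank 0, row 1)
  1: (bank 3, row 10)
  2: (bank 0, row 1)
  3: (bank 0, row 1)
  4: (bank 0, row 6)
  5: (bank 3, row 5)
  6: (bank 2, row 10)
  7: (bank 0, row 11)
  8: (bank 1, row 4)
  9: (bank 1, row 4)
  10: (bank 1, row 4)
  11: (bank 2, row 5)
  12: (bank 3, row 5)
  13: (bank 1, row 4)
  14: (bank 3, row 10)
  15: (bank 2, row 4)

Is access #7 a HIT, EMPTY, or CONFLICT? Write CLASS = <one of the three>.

0: bank 0 row 1 — prev None → EMPTY
1: bank 3 row 10 — prev None → EMPTY
2: bank 0 row 1 — prev 1 → HIT
3: bank 0 row 1 — prev 1 → HIT
4: bank 0 row 6 — prev 1 → CONFLICT
5: bank 3 row 5 — prev 10 → CONFLICT
6: bank 2 row 10 — prev None → EMPTY
7: bank 0 row 11 — prev 6 → CONFLICT
8: bank 1 row 4 — prev None → EMPTY
9: bank 1 row 4 — prev 4 → HIT
10: bank 1 row 4 — prev 4 → HIT
11: bank 2 row 5 — prev 10 → CONFLICT
12: bank 3 row 5 — prev 5 → HIT
13: bank 1 row 4 — prev 4 → HIT
14: bank 3 row 10 — prev 5 → CONFLICT
15: bank 2 row 4 — prev 5 → CONFLICT

CLASS = CONFLICT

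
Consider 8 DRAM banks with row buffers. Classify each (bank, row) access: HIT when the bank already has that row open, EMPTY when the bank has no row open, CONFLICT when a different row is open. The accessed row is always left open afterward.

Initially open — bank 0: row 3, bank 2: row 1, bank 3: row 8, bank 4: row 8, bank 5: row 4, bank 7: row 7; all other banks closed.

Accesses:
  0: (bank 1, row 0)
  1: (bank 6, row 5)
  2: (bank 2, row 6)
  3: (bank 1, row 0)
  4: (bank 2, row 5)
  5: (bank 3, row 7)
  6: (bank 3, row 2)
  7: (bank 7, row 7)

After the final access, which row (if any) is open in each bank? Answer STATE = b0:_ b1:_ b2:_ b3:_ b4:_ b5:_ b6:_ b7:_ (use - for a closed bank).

STATE = b0:3 b1:0 b2:5 b3:2 b4:8 b5:4 b6:5 b7:7

#0 (1,0) E
#1 (6,5) E
#2 (2,6) C  (was 1)
#3 (1,0) H  (was 0)
#4 (2,5) C  (was 6)
#5 (3,7) C  (was 8)
#6 (3,2) C  (was 7)
#7 (7,7) H  (was 7)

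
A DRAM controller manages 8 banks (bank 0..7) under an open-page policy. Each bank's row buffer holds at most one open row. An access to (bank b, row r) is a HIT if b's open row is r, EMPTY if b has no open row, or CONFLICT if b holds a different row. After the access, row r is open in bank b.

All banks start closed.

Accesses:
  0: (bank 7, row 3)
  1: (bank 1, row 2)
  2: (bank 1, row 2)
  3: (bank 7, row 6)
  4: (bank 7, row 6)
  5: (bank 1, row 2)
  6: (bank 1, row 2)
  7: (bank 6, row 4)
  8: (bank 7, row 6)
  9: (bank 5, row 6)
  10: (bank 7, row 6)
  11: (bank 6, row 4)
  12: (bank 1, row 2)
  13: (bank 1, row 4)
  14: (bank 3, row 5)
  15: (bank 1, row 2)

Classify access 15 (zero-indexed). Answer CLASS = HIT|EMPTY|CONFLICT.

0: bank 7 row 3 — prev None → EMPTY
1: bank 1 row 2 — prev None → EMPTY
2: bank 1 row 2 — prev 2 → HIT
3: bank 7 row 6 — prev 3 → CONFLICT
4: bank 7 row 6 — prev 6 → HIT
5: bank 1 row 2 — prev 2 → HIT
6: bank 1 row 2 — prev 2 → HIT
7: bank 6 row 4 — prev None → EMPTY
8: bank 7 row 6 — prev 6 → HIT
9: bank 5 row 6 — prev None → EMPTY
10: bank 7 row 6 — prev 6 → HIT
11: bank 6 row 4 — prev 4 → HIT
12: bank 1 row 2 — prev 2 → HIT
13: bank 1 row 4 — prev 2 → CONFLICT
14: bank 3 row 5 — prev None → EMPTY
15: bank 1 row 2 — prev 4 → CONFLICT

CLASS = CONFLICT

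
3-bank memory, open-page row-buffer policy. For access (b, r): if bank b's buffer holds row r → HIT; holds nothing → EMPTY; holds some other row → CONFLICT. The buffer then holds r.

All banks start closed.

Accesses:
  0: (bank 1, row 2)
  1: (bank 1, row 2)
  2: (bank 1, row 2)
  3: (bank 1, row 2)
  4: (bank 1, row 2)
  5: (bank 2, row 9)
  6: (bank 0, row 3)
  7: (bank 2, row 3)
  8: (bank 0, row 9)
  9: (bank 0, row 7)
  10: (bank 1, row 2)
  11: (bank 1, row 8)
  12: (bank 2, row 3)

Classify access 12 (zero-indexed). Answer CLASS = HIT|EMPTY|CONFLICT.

CLASS = HIT

step 0: bank1 None->2 [EMPTY]
step 1: bank1 2->2 [HIT]
step 2: bank1 2->2 [HIT]
step 3: bank1 2->2 [HIT]
step 4: bank1 2->2 [HIT]
step 5: bank2 None->9 [EMPTY]
step 6: bank0 None->3 [EMPTY]
step 7: bank2 9->3 [CONFLICT]
step 8: bank0 3->9 [CONFLICT]
step 9: bank0 9->7 [CONFLICT]
step 10: bank1 2->2 [HIT]
step 11: bank1 2->8 [CONFLICT]
step 12: bank2 3->3 [HIT]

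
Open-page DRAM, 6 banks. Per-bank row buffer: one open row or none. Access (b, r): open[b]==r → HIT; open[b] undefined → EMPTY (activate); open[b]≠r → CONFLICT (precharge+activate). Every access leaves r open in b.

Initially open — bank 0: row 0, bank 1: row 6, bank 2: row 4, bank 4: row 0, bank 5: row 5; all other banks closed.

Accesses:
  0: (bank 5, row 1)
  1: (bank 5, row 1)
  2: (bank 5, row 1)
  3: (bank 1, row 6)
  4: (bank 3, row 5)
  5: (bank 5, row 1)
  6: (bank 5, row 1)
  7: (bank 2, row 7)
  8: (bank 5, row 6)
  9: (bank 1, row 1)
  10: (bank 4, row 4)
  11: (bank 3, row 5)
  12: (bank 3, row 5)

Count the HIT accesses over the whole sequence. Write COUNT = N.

#0 (5,1) C  (was 5)
#1 (5,1) H  (was 1)
#2 (5,1) H  (was 1)
#3 (1,6) H  (was 6)
#4 (3,5) E
#5 (5,1) H  (was 1)
#6 (5,1) H  (was 1)
#7 (2,7) C  (was 4)
#8 (5,6) C  (was 1)
#9 (1,1) C  (was 6)
#10 (4,4) C  (was 0)
#11 (3,5) H  (was 5)
#12 (3,5) H  (was 5)

COUNT = 7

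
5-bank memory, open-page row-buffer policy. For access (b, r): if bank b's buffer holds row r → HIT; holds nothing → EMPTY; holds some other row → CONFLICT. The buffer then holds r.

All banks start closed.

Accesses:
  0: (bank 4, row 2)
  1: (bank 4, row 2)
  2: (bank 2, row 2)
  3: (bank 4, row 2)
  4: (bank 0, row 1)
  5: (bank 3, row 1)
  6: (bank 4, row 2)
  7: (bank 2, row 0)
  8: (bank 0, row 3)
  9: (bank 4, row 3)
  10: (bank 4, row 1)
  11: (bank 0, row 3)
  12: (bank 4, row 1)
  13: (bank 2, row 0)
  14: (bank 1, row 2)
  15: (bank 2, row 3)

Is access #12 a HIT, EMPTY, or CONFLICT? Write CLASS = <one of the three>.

0: bank 4 row 2 — prev None → EMPTY
1: bank 4 row 2 — prev 2 → HIT
2: bank 2 row 2 — prev None → EMPTY
3: bank 4 row 2 — prev 2 → HIT
4: bank 0 row 1 — prev None → EMPTY
5: bank 3 row 1 — prev None → EMPTY
6: bank 4 row 2 — prev 2 → HIT
7: bank 2 row 0 — prev 2 → CONFLICT
8: bank 0 row 3 — prev 1 → CONFLICT
9: bank 4 row 3 — prev 2 → CONFLICT
10: bank 4 row 1 — prev 3 → CONFLICT
11: bank 0 row 3 — prev 3 → HIT
12: bank 4 row 1 — prev 1 → HIT
13: bank 2 row 0 — prev 0 → HIT
14: bank 1 row 2 — prev None → EMPTY
15: bank 2 row 3 — prev 0 → CONFLICT

CLASS = HIT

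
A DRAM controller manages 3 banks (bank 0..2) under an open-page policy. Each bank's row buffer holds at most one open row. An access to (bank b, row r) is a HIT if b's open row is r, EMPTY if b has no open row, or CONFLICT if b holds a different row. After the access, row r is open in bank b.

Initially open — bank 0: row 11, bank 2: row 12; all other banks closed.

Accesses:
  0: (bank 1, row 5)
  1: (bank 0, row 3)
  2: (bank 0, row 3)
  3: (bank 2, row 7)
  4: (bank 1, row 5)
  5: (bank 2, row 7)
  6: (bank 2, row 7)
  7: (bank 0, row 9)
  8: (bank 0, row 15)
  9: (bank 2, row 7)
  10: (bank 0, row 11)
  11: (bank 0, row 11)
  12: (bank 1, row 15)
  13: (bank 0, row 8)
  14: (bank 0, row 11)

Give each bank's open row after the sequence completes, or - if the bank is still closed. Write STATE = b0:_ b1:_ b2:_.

STATE = b0:11 b1:15 b2:7

  [0] b1 r5: no row ⇒ E
  [1] b0 r3: had r11 ⇒ C
  [2] b0 r3: had r3 ⇒ H
  [3] b2 r7: had r12 ⇒ C
  [4] b1 r5: had r5 ⇒ H
  [5] b2 r7: had r7 ⇒ H
  [6] b2 r7: had r7 ⇒ H
  [7] b0 r9: had r3 ⇒ C
  [8] b0 r15: had r9 ⇒ C
  [9] b2 r7: had r7 ⇒ H
  [10] b0 r11: had r15 ⇒ C
  [11] b0 r11: had r11 ⇒ H
  [12] b1 r15: had r5 ⇒ C
  [13] b0 r8: had r11 ⇒ C
  [14] b0 r11: had r8 ⇒ C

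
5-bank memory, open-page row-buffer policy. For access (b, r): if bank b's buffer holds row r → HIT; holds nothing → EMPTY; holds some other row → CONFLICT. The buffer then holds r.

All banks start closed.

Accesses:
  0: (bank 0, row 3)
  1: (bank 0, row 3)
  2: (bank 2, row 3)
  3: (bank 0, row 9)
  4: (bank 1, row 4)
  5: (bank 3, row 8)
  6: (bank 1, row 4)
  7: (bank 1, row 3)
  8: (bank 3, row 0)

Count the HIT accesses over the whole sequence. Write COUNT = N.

COUNT = 2

#0 (0,3) E
#1 (0,3) H  (was 3)
#2 (2,3) E
#3 (0,9) C  (was 3)
#4 (1,4) E
#5 (3,8) E
#6 (1,4) H  (was 4)
#7 (1,3) C  (was 4)
#8 (3,0) C  (was 8)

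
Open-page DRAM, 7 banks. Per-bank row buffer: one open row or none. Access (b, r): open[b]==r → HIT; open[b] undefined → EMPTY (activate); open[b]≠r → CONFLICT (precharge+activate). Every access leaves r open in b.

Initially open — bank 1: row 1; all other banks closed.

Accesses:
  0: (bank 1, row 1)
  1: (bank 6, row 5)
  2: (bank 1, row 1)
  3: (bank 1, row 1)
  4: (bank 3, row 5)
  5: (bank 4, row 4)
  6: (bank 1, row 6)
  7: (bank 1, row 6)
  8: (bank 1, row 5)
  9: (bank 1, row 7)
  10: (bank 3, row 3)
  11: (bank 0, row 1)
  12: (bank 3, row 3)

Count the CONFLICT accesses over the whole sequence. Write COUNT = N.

COUNT = 4

#0 (1,1) H  (was 1)
#1 (6,5) E
#2 (1,1) H  (was 1)
#3 (1,1) H  (was 1)
#4 (3,5) E
#5 (4,4) E
#6 (1,6) C  (was 1)
#7 (1,6) H  (was 6)
#8 (1,5) C  (was 6)
#9 (1,7) C  (was 5)
#10 (3,3) C  (was 5)
#11 (0,1) E
#12 (3,3) H  (was 3)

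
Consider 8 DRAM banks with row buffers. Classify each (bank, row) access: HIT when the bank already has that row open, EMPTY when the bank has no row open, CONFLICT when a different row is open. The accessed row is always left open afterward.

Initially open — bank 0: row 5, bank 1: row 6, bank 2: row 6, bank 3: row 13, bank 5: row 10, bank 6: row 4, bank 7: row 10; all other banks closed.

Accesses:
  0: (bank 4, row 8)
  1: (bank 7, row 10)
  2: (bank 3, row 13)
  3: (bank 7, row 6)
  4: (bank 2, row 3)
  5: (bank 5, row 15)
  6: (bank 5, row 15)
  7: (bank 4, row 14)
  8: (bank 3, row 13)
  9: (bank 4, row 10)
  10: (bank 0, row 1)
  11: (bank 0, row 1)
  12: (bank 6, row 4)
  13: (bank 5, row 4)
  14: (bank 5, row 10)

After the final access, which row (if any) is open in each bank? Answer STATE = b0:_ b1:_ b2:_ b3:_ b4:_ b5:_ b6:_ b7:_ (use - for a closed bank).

step 0: bank4 None->8 [EMPTY]
step 1: bank7 10->10 [HIT]
step 2: bank3 13->13 [HIT]
step 3: bank7 10->6 [CONFLICT]
step 4: bank2 6->3 [CONFLICT]
step 5: bank5 10->15 [CONFLICT]
step 6: bank5 15->15 [HIT]
step 7: bank4 8->14 [CONFLICT]
step 8: bank3 13->13 [HIT]
step 9: bank4 14->10 [CONFLICT]
step 10: bank0 5->1 [CONFLICT]
step 11: bank0 1->1 [HIT]
step 12: bank6 4->4 [HIT]
step 13: bank5 15->4 [CONFLICT]
step 14: bank5 4->10 [CONFLICT]

STATE = b0:1 b1:6 b2:3 b3:13 b4:10 b5:10 b6:4 b7:6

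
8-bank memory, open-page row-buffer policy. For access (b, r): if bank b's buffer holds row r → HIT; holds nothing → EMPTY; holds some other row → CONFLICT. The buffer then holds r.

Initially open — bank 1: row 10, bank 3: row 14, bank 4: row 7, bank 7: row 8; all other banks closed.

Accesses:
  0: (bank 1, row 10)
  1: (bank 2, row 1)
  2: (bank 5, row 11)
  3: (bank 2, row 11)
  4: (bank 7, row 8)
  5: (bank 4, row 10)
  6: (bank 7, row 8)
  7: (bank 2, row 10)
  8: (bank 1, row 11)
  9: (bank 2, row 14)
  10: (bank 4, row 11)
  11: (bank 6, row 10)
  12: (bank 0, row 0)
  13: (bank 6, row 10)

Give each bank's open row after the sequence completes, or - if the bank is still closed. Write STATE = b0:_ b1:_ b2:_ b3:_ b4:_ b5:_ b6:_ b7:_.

STATE = b0:0 b1:11 b2:14 b3:14 b4:11 b5:11 b6:10 b7:8

  [0] b1 r10: had r10 ⇒ H
  [1] b2 r1: no row ⇒ E
  [2] b5 r11: no row ⇒ E
  [3] b2 r11: had r1 ⇒ C
  [4] b7 r8: had r8 ⇒ H
  [5] b4 r10: had r7 ⇒ C
  [6] b7 r8: had r8 ⇒ H
  [7] b2 r10: had r11 ⇒ C
  [8] b1 r11: had r10 ⇒ C
  [9] b2 r14: had r10 ⇒ C
  [10] b4 r11: had r10 ⇒ C
  [11] b6 r10: no row ⇒ E
  [12] b0 r0: no row ⇒ E
  [13] b6 r10: had r10 ⇒ H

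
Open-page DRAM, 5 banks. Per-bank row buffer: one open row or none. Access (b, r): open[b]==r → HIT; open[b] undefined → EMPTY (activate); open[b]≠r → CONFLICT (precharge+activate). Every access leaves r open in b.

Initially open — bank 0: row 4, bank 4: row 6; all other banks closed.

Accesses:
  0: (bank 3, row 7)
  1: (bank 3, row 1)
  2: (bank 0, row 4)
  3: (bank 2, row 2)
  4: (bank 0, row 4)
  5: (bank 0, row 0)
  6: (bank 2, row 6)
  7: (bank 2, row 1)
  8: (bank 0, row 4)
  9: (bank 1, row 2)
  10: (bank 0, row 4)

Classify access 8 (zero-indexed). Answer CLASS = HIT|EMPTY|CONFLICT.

CLASS = CONFLICT

#0 (3,7) E
#1 (3,1) C  (was 7)
#2 (0,4) H  (was 4)
#3 (2,2) E
#4 (0,4) H  (was 4)
#5 (0,0) C  (was 4)
#6 (2,6) C  (was 2)
#7 (2,1) C  (was 6)
#8 (0,4) C  (was 0)
#9 (1,2) E
#10 (0,4) H  (was 4)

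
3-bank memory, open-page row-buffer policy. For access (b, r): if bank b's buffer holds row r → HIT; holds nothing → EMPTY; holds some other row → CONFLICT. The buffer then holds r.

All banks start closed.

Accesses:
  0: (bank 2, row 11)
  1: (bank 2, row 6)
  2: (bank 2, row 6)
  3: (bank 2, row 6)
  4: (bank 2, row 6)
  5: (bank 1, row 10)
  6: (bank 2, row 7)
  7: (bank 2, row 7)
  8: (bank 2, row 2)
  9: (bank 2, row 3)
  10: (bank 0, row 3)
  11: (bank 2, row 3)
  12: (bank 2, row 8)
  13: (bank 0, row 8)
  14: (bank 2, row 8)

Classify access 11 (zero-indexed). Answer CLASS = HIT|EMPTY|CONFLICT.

step 0: bank2 None->11 [EMPTY]
step 1: bank2 11->6 [CONFLICT]
step 2: bank2 6->6 [HIT]
step 3: bank2 6->6 [HIT]
step 4: bank2 6->6 [HIT]
step 5: bank1 None->10 [EMPTY]
step 6: bank2 6->7 [CONFLICT]
step 7: bank2 7->7 [HIT]
step 8: bank2 7->2 [CONFLICT]
step 9: bank2 2->3 [CONFLICT]
step 10: bank0 None->3 [EMPTY]
step 11: bank2 3->3 [HIT]
step 12: bank2 3->8 [CONFLICT]
step 13: bank0 3->8 [CONFLICT]
step 14: bank2 8->8 [HIT]

CLASS = HIT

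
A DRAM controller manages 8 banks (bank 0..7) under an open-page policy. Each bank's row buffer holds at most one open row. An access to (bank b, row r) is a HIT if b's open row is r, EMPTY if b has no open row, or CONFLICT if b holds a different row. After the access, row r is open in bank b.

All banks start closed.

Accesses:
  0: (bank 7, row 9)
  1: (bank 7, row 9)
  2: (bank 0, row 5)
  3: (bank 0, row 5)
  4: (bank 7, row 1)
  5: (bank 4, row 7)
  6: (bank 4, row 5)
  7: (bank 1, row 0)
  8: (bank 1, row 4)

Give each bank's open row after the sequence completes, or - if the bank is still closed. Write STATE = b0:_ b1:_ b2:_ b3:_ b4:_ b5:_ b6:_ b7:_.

STATE = b0:5 b1:4 b2:- b3:- b4:5 b5:- b6:- b7:1

0: bank 7 row 9 — prev None → EMPTY
1: bank 7 row 9 — prev 9 → HIT
2: bank 0 row 5 — prev None → EMPTY
3: bank 0 row 5 — prev 5 → HIT
4: bank 7 row 1 — prev 9 → CONFLICT
5: bank 4 row 7 — prev None → EMPTY
6: bank 4 row 5 — prev 7 → CONFLICT
7: bank 1 row 0 — prev None → EMPTY
8: bank 1 row 4 — prev 0 → CONFLICT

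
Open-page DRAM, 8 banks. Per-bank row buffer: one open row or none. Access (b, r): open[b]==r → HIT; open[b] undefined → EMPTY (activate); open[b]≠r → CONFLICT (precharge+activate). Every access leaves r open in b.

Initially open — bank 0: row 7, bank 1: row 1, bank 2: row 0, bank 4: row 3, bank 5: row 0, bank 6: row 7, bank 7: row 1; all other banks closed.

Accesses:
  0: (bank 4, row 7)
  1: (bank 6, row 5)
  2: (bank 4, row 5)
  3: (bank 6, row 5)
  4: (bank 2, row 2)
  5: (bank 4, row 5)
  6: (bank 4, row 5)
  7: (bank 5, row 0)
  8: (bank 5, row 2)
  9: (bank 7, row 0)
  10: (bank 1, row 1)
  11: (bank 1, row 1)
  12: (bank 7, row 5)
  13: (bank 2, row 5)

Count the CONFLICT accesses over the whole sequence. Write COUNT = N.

step 0: bank4 3->7 [CONFLICT]
step 1: bank6 7->5 [CONFLICT]
step 2: bank4 7->5 [CONFLICT]
step 3: bank6 5->5 [HIT]
step 4: bank2 0->2 [CONFLICT]
step 5: bank4 5->5 [HIT]
step 6: bank4 5->5 [HIT]
step 7: bank5 0->0 [HIT]
step 8: bank5 0->2 [CONFLICT]
step 9: bank7 1->0 [CONFLICT]
step 10: bank1 1->1 [HIT]
step 11: bank1 1->1 [HIT]
step 12: bank7 0->5 [CONFLICT]
step 13: bank2 2->5 [CONFLICT]

COUNT = 8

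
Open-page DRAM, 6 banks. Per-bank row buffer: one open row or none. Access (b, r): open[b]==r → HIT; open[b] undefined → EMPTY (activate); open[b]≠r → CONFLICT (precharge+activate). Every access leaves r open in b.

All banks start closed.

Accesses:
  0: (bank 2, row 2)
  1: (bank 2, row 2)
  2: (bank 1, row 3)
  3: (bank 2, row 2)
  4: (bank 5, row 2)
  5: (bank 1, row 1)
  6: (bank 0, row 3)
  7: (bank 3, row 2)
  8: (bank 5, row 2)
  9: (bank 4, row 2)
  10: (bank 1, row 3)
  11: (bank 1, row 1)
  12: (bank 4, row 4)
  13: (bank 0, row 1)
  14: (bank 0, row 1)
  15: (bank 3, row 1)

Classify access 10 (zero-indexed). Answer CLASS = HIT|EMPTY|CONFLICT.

#0 (2,2) E
#1 (2,2) H  (was 2)
#2 (1,3) E
#3 (2,2) H  (was 2)
#4 (5,2) E
#5 (1,1) C  (was 3)
#6 (0,3) E
#7 (3,2) E
#8 (5,2) H  (was 2)
#9 (4,2) E
#10 (1,3) C  (was 1)
#11 (1,1) C  (was 3)
#12 (4,4) C  (was 2)
#13 (0,1) C  (was 3)
#14 (0,1) H  (was 1)
#15 (3,1) C  (was 2)

CLASS = CONFLICT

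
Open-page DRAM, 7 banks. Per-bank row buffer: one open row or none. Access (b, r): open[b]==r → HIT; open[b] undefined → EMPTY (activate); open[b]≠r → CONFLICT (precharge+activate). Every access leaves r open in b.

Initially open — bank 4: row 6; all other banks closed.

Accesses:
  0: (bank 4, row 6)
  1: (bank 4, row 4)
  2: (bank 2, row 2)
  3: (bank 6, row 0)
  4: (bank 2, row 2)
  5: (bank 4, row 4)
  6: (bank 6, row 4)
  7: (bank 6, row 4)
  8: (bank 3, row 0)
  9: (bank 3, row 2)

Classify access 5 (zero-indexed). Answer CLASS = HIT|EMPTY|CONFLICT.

0: bank 4 row 6 — prev 6 → HIT
1: bank 4 row 4 — prev 6 → CONFLICT
2: bank 2 row 2 — prev None → EMPTY
3: bank 6 row 0 — prev None → EMPTY
4: bank 2 row 2 — prev 2 → HIT
5: bank 4 row 4 — prev 4 → HIT
6: bank 6 row 4 — prev 0 → CONFLICT
7: bank 6 row 4 — prev 4 → HIT
8: bank 3 row 0 — prev None → EMPTY
9: bank 3 row 2 — prev 0 → CONFLICT

CLASS = HIT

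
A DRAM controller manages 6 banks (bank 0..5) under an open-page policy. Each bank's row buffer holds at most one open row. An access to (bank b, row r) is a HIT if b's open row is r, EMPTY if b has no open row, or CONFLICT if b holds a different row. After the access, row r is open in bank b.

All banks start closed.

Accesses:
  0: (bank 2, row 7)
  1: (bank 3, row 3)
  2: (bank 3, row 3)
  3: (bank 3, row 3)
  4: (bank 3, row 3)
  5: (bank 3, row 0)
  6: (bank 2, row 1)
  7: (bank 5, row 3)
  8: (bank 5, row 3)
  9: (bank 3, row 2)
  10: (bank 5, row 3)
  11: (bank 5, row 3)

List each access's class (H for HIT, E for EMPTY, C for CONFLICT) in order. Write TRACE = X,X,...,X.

TRACE = E,E,H,H,H,C,C,E,H,C,H,H

0: bank 2 row 7 — prev None → EMPTY
1: bank 3 row 3 — prev None → EMPTY
2: bank 3 row 3 — prev 3 → HIT
3: bank 3 row 3 — prev 3 → HIT
4: bank 3 row 3 — prev 3 → HIT
5: bank 3 row 0 — prev 3 → CONFLICT
6: bank 2 row 1 — prev 7 → CONFLICT
7: bank 5 row 3 — prev None → EMPTY
8: bank 5 row 3 — prev 3 → HIT
9: bank 3 row 2 — prev 0 → CONFLICT
10: bank 5 row 3 — prev 3 → HIT
11: bank 5 row 3 — prev 3 → HIT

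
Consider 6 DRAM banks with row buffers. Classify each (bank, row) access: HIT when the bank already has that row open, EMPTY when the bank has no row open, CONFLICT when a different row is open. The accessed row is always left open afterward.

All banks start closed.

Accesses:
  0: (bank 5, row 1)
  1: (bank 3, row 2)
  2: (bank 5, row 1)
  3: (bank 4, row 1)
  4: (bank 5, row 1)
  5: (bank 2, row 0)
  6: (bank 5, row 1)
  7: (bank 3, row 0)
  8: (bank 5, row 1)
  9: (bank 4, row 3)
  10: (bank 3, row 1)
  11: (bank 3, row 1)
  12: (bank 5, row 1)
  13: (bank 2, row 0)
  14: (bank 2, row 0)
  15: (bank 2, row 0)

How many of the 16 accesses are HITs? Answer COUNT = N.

  [0] b5 r1: no row ⇒ E
  [1] b3 r2: no row ⇒ E
  [2] b5 r1: had r1 ⇒ H
  [3] b4 r1: no row ⇒ E
  [4] b5 r1: had r1 ⇒ H
  [5] b2 r0: no row ⇒ E
  [6] b5 r1: had r1 ⇒ H
  [7] b3 r0: had r2 ⇒ C
  [8] b5 r1: had r1 ⇒ H
  [9] b4 r3: had r1 ⇒ C
  [10] b3 r1: had r0 ⇒ C
  [11] b3 r1: had r1 ⇒ H
  [12] b5 r1: had r1 ⇒ H
  [13] b2 r0: had r0 ⇒ H
  [14] b2 r0: had r0 ⇒ H
  [15] b2 r0: had r0 ⇒ H

COUNT = 9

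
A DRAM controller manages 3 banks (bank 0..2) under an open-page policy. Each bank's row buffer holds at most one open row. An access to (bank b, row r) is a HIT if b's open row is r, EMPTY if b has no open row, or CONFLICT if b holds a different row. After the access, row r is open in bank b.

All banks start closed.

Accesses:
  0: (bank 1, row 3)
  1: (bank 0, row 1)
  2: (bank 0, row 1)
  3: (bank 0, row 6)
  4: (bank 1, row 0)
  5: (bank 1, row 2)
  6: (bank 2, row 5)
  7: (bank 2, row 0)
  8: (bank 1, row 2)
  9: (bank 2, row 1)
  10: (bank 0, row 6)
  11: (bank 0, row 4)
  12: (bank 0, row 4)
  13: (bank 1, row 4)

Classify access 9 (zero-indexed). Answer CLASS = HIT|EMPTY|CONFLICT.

CLASS = CONFLICT

step 0: bank1 None->3 [EMPTY]
step 1: bank0 None->1 [EMPTY]
step 2: bank0 1->1 [HIT]
step 3: bank0 1->6 [CONFLICT]
step 4: bank1 3->0 [CONFLICT]
step 5: bank1 0->2 [CONFLICT]
step 6: bank2 None->5 [EMPTY]
step 7: bank2 5->0 [CONFLICT]
step 8: bank1 2->2 [HIT]
step 9: bank2 0->1 [CONFLICT]
step 10: bank0 6->6 [HIT]
step 11: bank0 6->4 [CONFLICT]
step 12: bank0 4->4 [HIT]
step 13: bank1 2->4 [CONFLICT]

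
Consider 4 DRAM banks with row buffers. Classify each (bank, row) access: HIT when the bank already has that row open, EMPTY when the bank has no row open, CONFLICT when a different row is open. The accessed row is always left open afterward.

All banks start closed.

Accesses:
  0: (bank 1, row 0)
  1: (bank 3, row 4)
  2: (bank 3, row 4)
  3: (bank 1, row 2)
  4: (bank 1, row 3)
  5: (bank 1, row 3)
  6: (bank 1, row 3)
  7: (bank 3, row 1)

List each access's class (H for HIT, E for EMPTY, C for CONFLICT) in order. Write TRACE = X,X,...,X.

TRACE = E,E,H,C,C,H,H,C

  [0] b1 r0: no row ⇒ E
  [1] b3 r4: no row ⇒ E
  [2] b3 r4: had r4 ⇒ H
  [3] b1 r2: had r0 ⇒ C
  [4] b1 r3: had r2 ⇒ C
  [5] b1 r3: had r3 ⇒ H
  [6] b1 r3: had r3 ⇒ H
  [7] b3 r1: had r4 ⇒ C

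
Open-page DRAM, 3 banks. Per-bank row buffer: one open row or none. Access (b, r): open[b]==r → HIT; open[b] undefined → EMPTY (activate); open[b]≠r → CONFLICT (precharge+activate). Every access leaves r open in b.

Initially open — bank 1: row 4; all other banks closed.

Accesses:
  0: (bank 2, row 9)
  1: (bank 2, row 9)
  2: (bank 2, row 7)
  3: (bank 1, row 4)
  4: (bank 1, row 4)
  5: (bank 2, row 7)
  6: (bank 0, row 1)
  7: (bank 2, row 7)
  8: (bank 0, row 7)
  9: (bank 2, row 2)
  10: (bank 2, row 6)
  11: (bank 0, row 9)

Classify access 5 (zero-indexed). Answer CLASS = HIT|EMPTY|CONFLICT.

step 0: bank2 None->9 [EMPTY]
step 1: bank2 9->9 [HIT]
step 2: bank2 9->7 [CONFLICT]
step 3: bank1 4->4 [HIT]
step 4: bank1 4->4 [HIT]
step 5: bank2 7->7 [HIT]
step 6: bank0 None->1 [EMPTY]
step 7: bank2 7->7 [HIT]
step 8: bank0 1->7 [CONFLICT]
step 9: bank2 7->2 [CONFLICT]
step 10: bank2 2->6 [CONFLICT]
step 11: bank0 7->9 [CONFLICT]

CLASS = HIT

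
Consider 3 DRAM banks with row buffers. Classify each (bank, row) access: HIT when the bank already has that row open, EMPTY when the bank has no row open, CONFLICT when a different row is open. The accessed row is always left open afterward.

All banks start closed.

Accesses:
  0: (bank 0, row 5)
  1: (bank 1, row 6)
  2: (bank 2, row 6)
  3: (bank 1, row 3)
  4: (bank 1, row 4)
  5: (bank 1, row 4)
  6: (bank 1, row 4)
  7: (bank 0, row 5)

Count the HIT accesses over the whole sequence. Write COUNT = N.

COUNT = 3

  [0] b0 r5: no row ⇒ E
  [1] b1 r6: no row ⇒ E
  [2] b2 r6: no row ⇒ E
  [3] b1 r3: had r6 ⇒ C
  [4] b1 r4: had r3 ⇒ C
  [5] b1 r4: had r4 ⇒ H
  [6] b1 r4: had r4 ⇒ H
  [7] b0 r5: had r5 ⇒ H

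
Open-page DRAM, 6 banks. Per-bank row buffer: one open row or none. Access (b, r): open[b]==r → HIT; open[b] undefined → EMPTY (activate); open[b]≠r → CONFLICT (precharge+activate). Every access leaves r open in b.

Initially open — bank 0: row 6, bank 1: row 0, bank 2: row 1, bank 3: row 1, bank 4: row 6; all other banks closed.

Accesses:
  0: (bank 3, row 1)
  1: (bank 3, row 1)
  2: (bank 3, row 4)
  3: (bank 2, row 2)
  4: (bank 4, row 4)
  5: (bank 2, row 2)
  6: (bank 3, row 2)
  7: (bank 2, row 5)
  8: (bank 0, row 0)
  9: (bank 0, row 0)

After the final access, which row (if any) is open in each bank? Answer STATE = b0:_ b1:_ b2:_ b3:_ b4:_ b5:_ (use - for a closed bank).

STATE = b0:0 b1:0 b2:5 b3:2 b4:4 b5:-

#0 (3,1) H  (was 1)
#1 (3,1) H  (was 1)
#2 (3,4) C  (was 1)
#3 (2,2) C  (was 1)
#4 (4,4) C  (was 6)
#5 (2,2) H  (was 2)
#6 (3,2) C  (was 4)
#7 (2,5) C  (was 2)
#8 (0,0) C  (was 6)
#9 (0,0) H  (was 0)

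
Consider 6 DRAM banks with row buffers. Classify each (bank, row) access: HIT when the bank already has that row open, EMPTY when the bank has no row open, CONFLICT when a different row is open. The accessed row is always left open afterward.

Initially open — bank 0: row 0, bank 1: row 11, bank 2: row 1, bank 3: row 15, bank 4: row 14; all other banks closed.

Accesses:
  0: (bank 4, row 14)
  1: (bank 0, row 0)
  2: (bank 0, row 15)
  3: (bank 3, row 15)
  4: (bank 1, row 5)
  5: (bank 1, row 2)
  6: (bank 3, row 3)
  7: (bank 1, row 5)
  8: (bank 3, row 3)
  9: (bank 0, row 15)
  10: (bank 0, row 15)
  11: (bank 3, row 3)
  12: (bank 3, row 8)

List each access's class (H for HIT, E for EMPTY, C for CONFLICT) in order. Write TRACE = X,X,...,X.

0: bank 4 row 14 — prev 14 → HIT
1: bank 0 row 0 — prev 0 → HIT
2: bank 0 row 15 — prev 0 → CONFLICT
3: bank 3 row 15 — prev 15 → HIT
4: bank 1 row 5 — prev 11 → CONFLICT
5: bank 1 row 2 — prev 5 → CONFLICT
6: bank 3 row 3 — prev 15 → CONFLICT
7: bank 1 row 5 — prev 2 → CONFLICT
8: bank 3 row 3 — prev 3 → HIT
9: bank 0 row 15 — prev 15 → HIT
10: bank 0 row 15 — prev 15 → HIT
11: bank 3 row 3 — prev 3 → HIT
12: bank 3 row 8 — prev 3 → CONFLICT

TRACE = H,H,C,H,C,C,C,C,H,H,H,H,C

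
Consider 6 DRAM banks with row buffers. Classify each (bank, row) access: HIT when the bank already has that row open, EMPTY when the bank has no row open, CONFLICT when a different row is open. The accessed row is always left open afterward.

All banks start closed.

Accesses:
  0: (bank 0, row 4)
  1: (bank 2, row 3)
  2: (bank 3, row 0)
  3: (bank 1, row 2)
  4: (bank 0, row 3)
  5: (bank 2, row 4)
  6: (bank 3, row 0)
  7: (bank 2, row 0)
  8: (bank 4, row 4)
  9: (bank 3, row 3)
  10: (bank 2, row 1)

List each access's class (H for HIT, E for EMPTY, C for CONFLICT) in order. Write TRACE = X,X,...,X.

TRACE = E,E,E,E,C,C,H,C,E,C,C

  [0] b0 r4: no row ⇒ E
  [1] b2 r3: no row ⇒ E
  [2] b3 r0: no row ⇒ E
  [3] b1 r2: no row ⇒ E
  [4] b0 r3: had r4 ⇒ C
  [5] b2 r4: had r3 ⇒ C
  [6] b3 r0: had r0 ⇒ H
  [7] b2 r0: had r4 ⇒ C
  [8] b4 r4: no row ⇒ E
  [9] b3 r3: had r0 ⇒ C
  [10] b2 r1: had r0 ⇒ C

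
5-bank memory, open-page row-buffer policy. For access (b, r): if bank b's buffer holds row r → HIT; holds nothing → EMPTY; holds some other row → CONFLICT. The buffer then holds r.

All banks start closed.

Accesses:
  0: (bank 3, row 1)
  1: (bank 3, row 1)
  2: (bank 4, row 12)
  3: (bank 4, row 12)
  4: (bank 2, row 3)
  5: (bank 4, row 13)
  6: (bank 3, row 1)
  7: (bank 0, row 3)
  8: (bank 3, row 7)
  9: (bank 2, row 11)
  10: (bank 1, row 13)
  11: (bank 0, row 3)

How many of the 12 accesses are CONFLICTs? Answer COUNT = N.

  [0] b3 r1: no row ⇒ E
  [1] b3 r1: had r1 ⇒ H
  [2] b4 r12: no row ⇒ E
  [3] b4 r12: had r12 ⇒ H
  [4] b2 r3: no row ⇒ E
  [5] b4 r13: had r12 ⇒ C
  [6] b3 r1: had r1 ⇒ H
  [7] b0 r3: no row ⇒ E
  [8] b3 r7: had r1 ⇒ C
  [9] b2 r11: had r3 ⇒ C
  [10] b1 r13: no row ⇒ E
  [11] b0 r3: had r3 ⇒ H

COUNT = 3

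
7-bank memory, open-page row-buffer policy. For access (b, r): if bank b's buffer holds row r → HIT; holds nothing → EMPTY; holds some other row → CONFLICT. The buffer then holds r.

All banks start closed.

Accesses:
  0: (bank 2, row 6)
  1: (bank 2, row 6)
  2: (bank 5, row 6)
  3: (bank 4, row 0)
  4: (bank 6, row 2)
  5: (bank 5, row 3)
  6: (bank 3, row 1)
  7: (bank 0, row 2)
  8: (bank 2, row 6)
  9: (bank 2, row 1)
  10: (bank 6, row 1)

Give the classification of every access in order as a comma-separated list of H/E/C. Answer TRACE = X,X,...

TRACE = E,H,E,E,E,C,E,E,H,C,C

0: bank 2 row 6 — prev None → EMPTY
1: bank 2 row 6 — prev 6 → HIT
2: bank 5 row 6 — prev None → EMPTY
3: bank 4 row 0 — prev None → EMPTY
4: bank 6 row 2 — prev None → EMPTY
5: bank 5 row 3 — prev 6 → CONFLICT
6: bank 3 row 1 — prev None → EMPTY
7: bank 0 row 2 — prev None → EMPTY
8: bank 2 row 6 — prev 6 → HIT
9: bank 2 row 1 — prev 6 → CONFLICT
10: bank 6 row 1 — prev 2 → CONFLICT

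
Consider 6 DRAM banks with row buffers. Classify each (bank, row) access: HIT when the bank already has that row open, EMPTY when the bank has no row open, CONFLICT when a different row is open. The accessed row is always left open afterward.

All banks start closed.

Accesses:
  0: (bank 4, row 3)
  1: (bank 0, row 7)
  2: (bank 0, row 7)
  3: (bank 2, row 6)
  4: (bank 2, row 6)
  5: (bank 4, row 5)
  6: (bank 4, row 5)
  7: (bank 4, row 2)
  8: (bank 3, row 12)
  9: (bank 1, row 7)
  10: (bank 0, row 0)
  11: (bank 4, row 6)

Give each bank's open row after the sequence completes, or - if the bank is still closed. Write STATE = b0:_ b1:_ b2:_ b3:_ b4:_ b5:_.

0: bank 4 row 3 — prev None → EMPTY
1: bank 0 row 7 — prev None → EMPTY
2: bank 0 row 7 — prev 7 → HIT
3: bank 2 row 6 — prev None → EMPTY
4: bank 2 row 6 — prev 6 → HIT
5: bank 4 row 5 — prev 3 → CONFLICT
6: bank 4 row 5 — prev 5 → HIT
7: bank 4 row 2 — prev 5 → CONFLICT
8: bank 3 row 12 — prev None → EMPTY
9: bank 1 row 7 — prev None → EMPTY
10: bank 0 row 0 — prev 7 → CONFLICT
11: bank 4 row 6 — prev 2 → CONFLICT

STATE = b0:0 b1:7 b2:6 b3:12 b4:6 b5:-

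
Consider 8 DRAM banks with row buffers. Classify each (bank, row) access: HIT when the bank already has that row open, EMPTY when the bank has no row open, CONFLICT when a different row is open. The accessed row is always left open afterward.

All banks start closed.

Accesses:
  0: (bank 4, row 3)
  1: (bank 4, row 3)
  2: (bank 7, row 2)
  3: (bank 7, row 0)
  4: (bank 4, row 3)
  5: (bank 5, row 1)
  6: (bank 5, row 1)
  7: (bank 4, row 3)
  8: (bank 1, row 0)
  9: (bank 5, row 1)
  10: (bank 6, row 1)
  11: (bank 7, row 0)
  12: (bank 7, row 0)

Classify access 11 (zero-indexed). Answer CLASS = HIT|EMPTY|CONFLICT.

CLASS = HIT

#0 (4,3) E
#1 (4,3) H  (was 3)
#2 (7,2) E
#3 (7,0) C  (was 2)
#4 (4,3) H  (was 3)
#5 (5,1) E
#6 (5,1) H  (was 1)
#7 (4,3) H  (was 3)
#8 (1,0) E
#9 (5,1) H  (was 1)
#10 (6,1) E
#11 (7,0) H  (was 0)
#12 (7,0) H  (was 0)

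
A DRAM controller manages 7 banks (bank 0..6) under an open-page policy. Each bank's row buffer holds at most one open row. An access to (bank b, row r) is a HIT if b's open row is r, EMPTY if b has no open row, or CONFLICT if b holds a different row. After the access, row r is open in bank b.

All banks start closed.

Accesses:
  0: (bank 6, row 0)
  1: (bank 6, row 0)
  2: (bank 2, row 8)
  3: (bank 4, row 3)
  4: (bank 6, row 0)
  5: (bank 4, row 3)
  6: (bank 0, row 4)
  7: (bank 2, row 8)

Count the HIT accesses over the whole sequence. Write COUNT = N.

COUNT = 4

step 0: bank6 None->0 [EMPTY]
step 1: bank6 0->0 [HIT]
step 2: bank2 None->8 [EMPTY]
step 3: bank4 None->3 [EMPTY]
step 4: bank6 0->0 [HIT]
step 5: bank4 3->3 [HIT]
step 6: bank0 None->4 [EMPTY]
step 7: bank2 8->8 [HIT]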